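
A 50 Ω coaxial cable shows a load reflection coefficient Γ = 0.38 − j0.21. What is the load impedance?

Z_L ≈ 94.7 − j49 Ω

Z_L = Z_0·(1 + Γ)/(1 − Γ) = 50·(1.38 − j0.21)/(0.62 + j0.21)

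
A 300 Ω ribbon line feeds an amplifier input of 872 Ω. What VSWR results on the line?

Γ = (872 − 300)/(872 + 300) = 0.488
VSWR = (1 + 0.488)/(1 − 0.488)

VSWR ≈ 2.91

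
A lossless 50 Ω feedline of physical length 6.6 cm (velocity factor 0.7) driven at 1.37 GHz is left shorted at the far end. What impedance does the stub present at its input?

Z_in ≈ −j23.3 Ω

λ = v/f = 0.7·c / 1.37 GHz = 0.153 m
βl = 2π·l/λ = 2π × 0.431 = 155°
tan(βl) = -0.466
For a shorted stub, Z_in = jZ_0·tan(βl)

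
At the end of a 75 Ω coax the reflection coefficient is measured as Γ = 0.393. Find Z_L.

Z_L = Z_0·(1 + Γ)/(1 − Γ) = 75·(1.39)/(0.607)

Z_L ≈ 172 Ω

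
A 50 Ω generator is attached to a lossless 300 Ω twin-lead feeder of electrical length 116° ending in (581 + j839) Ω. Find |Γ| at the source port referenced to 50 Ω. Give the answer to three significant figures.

tan(βl) = -2.05
Z_in = Z_0·(Z_L + jZ_0·tanβl)/(Z_0 + jZ_L·tanβl) = 49.5 + j62.4 Ω
Γ_s = (Z_in − Z_s)/(Z_in + Z_s) = (-0.529 + j62.4)/(99.5 + j62.4), |Γ_s| = 0.532

|Γ| ≈ 0.532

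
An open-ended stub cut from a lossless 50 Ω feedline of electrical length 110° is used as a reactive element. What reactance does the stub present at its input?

X_in ≈ 18.2 Ω (inductive)

tan(βl) = -2.75
For an open-ended stub, Z_in = −jZ_0·cot(βl) = −jZ_0/tan(βl)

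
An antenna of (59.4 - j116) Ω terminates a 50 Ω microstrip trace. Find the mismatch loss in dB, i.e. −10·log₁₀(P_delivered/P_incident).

Γ = (9.4 − j116)/(109.4 − j116), |Γ| = 0.73
|Γ|² = 0.533, so P_del/P_inc = 1 − |Γ|² = 0.467
ML = −10·log₁₀(1 − |Γ|²)

mismatch loss ≈ 3.3 dB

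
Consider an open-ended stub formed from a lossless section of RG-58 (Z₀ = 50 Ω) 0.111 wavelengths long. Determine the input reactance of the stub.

X_in ≈ -59.7 Ω (capacitive)

βl = 2π × 0.111 = 40°
tan(βl) = 0.838
For an open-ended stub, Z_in = −jZ_0·cot(βl) = −jZ_0/tan(βl)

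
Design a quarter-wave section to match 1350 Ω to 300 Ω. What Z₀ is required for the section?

Z_qwt ≈ 636 Ω

Z_qwt = √(Z_0·R_L) = √(300 × 1350) = √405000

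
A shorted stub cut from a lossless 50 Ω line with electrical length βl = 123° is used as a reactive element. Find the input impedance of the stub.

tan(βl) = -1.54
For a shorted stub, Z_in = jZ_0·tan(βl)

Z_in ≈ −j77 Ω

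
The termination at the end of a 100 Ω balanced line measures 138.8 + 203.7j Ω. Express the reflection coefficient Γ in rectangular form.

Γ = (Z_L − Z_0)/(Z_L + Z_0) = (38.8 + j203.7)/(238.8 + j203.7)

Γ ≈ 0.515 + j0.414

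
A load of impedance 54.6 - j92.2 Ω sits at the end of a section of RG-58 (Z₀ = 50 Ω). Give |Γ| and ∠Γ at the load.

Γ ≈ 0.662 ∠ -45.7°

Γ = (Z_L − Z_0)/(Z_L + Z_0) = (4.6 − j92.2)/(104.6 − j92.2)
|Γ| = 92.3/139 = 0.662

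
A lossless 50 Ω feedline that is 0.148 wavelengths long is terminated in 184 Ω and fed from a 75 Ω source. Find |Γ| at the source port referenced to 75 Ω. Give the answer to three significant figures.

βl = 2π × 0.148 = 53.3°
tan(βl) = 1.34
Z_in = Z_0·(Z_L + jZ_0·tanβl)/(Z_0 + jZ_L·tanβl) = 20.3 − j33.2 Ω
Γ_s = (Z_in − Z_s)/(Z_in + Z_s) = (-54.7 − j33.2)/(95.3 − j33.2), |Γ_s| = 0.634

|Γ| ≈ 0.634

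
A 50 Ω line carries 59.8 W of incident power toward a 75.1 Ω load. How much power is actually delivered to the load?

Γ = (75.1 − 50)/(75.1 + 50) = 0.201
|Γ|² = 0.0403
P_refl = |Γ|²·P_inc = 2.41 W, P_del = (1 − |Γ|²)·P_inc = 57.4 W

P_delivered ≈ 57.4 W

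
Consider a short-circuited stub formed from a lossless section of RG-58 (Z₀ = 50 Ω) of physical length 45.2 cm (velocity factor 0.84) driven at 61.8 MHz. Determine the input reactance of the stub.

λ = v/f = 0.84·c / 61.8 MHz = 4.08 m
βl = 2π·l/λ = 2π × 0.111 = 39.9°
tan(βl) = 0.836
For a short-circuited stub, Z_in = jZ_0·tan(βl)

X_in ≈ 41.8 Ω (inductive)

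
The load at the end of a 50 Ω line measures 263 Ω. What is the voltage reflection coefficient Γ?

Γ = (Z_L − Z_0)/(Z_L + Z_0) = (263 − 50)/(263 + 50) = 213/313

Γ = 0.681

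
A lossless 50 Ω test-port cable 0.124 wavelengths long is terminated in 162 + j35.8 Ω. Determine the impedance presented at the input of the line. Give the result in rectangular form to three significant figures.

Z_in ≈ 31 − j47.8 Ω

βl = 2π × 0.124 = 44.6°
tan(βl) = tan(44.6°) = 0.988
Z_in = Z_0·(Z_L + jZ_0·tanβl)/(Z_0 + jZ_L·tanβl)
     = 50·(162 + j85.2)/(14.6 + j160)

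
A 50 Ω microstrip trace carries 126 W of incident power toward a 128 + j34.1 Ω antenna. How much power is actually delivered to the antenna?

P_delivered ≈ 98.2 W

|Γ| = |(78 + j34.1)/(178 + j34.1)| = 0.47
|Γ|² = 0.221
P_refl = |Γ|²·P_inc = 27.8 W, P_del = (1 − |Γ|²)·P_inc = 98.2 W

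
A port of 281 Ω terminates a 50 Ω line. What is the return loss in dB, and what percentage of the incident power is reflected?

Γ = (281 − 50)/(281 + 50) = 0.698
RL = −20·log₁₀(0.698) = 3.12 dB
P_refl/P_inc = |Γ|² = 0.487

RL ≈ 3.12 dB; 48.7% of incident power reflected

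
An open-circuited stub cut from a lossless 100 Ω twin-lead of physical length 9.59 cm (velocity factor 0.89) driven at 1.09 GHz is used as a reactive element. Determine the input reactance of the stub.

λ = v/f = 0.89·c / 1.09 GHz = 0.245 m
βl = 2π·l/λ = 2π × 0.392 = 141°
tan(βl) = -0.811
For an open-circuited stub, Z_in = −jZ_0·cot(βl) = −jZ_0/tan(βl)

X_in ≈ 123 Ω (inductive)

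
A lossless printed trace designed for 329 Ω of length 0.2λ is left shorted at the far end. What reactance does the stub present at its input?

βl = 2π × 0.2 = 72°
tan(βl) = 3.08
For a shorted stub, Z_in = jZ_0·tan(βl)

X_in ≈ 1010 Ω (inductive)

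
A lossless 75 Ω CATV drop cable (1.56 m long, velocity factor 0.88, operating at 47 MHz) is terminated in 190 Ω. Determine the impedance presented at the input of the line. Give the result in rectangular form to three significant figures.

λ = v/f = 0.88·c / 47 MHz = 5.62 m
βl = 2π·l/λ = 2π × 0.278 = 100°
tan(βl) = tan(100°) = -5.68
Z_in = Z_0·(Z_L + jZ_0·tanβl)/(Z_0 + jZ_L·tanβl)
     = 75·(190 − j426)/(75 − j1080)

Z_in ≈ 30.4 + j11.1 Ω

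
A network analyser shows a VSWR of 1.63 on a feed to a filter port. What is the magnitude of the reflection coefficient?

|Γ| ≈ 0.24

|Γ| = (S − 1)/(S + 1) = (1.63 − 1)/(1.63 + 1) = 0.63/2.63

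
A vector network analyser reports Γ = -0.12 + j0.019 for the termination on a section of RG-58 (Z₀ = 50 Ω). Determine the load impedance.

Z_L = Z_0·(1 + Γ)/(1 − Γ) = 50·(0.88 + j0.019)/(1.12 − j0.019)

Z_L ≈ 39.3 + j1.51 Ω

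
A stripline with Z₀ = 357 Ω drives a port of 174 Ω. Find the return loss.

RL ≈ 9.25 dB

Γ = (174 − 357)/(174 + 357) = -0.345
RL = −20·log₁₀|Γ| = −20·log₁₀(0.345)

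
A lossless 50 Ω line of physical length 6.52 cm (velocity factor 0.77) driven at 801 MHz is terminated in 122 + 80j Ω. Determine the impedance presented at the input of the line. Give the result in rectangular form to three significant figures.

Z_in ≈ 15.5 − j16.8 Ω

λ = v/f = 0.77·c / 801 MHz = 0.288 m
βl = 2π·l/λ = 2π × 0.226 = 81.4°
tan(βl) = tan(81.4°) = 6.6
Z_in = Z_0·(Z_L + jZ_0·tanβl)/(Z_0 + jZ_L·tanβl)
     = 50·(122 + j410)/(-478 + j806)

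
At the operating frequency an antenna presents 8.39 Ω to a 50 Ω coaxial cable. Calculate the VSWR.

Γ = (8.39 − 50)/(8.39 + 50) = -0.713
VSWR = (1 + 0.713)/(1 − 0.713)

VSWR ≈ 5.96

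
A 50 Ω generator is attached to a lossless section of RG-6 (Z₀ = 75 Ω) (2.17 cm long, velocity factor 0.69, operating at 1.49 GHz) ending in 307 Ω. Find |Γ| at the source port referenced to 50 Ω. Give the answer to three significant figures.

|Γ| ≈ 0.585

λ = v/f = 0.69·c / 1.49 GHz = 0.139 m
βl = 2π·l/λ = 2π × 0.156 = 56.2°
tan(βl) = 1.5
Z_in = Z_0·(Z_L + jZ_0·tanβl)/(Z_0 + jZ_L·tanβl) = 25.8 − j45.9 Ω
Γ_s = (Z_in − Z_s)/(Z_in + Z_s) = (-24.2 − j45.9)/(75.8 − j45.9), |Γ_s| = 0.585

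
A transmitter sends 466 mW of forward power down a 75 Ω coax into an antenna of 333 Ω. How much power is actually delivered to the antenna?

Γ = (333 − 75)/(333 + 75) = 0.632
|Γ|² = 0.4
P_refl = |Γ|²·P_inc = 186 mW, P_del = (1 − |Γ|²)·P_inc = 280 mW

P_delivered ≈ 280 mW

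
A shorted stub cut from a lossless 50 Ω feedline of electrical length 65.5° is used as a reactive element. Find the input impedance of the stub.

tan(βl) = 2.19
For a shorted stub, Z_in = jZ_0·tan(βl)

Z_in ≈ +j110 Ω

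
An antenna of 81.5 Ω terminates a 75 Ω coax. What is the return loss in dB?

Γ = (81.5 − 75)/(81.5 + 75) = 0.0415
RL = −20·log₁₀|Γ| = −20·log₁₀(0.0415)

RL ≈ 27.6 dB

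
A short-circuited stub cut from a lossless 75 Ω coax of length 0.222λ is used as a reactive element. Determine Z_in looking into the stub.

βl = 2π × 0.222 = 79.9°
tan(βl) = 5.63
For a short-circuited stub, Z_in = jZ_0·tan(βl)

Z_in ≈ +j422 Ω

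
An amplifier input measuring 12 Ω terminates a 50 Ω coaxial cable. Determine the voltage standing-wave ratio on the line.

For a purely resistive load, VSWR = R_L/Z_0 or Z_0/R_L (whichever > 1) = 50/12

VSWR ≈ 4.17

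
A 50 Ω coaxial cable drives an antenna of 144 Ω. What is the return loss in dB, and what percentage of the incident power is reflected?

Γ = (144 − 50)/(144 + 50) = 0.485
RL = −20·log₁₀(0.485) = 6.29 dB
P_refl/P_inc = |Γ|² = 0.235

RL ≈ 6.29 dB; 23.5% of incident power reflected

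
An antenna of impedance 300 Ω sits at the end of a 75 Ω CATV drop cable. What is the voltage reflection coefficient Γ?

Γ = (Z_L − Z_0)/(Z_L + Z_0) = (300 − 75)/(300 + 75) = 225/375

Γ = 0.6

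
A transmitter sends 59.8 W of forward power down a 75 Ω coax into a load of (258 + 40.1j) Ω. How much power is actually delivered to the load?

P_delivered ≈ 41.1 W

|Γ| = |(183 + j40.1)/(333 + j40.1)| = 0.559
|Γ|² = 0.312
P_refl = |Γ|²·P_inc = 18.7 W, P_del = (1 − |Γ|²)·P_inc = 41.1 W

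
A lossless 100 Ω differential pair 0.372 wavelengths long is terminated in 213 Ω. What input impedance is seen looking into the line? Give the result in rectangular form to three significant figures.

βl = 2π × 0.372 = 134°
tan(βl) = tan(134°) = -1.04
Z_in = Z_0·(Z_L + jZ_0·tanβl)/(Z_0 + jZ_L·tanβl)
     = 100·(213 − j104)/(100 − j221)

Z_in ≈ 75.1 + j62.3 Ω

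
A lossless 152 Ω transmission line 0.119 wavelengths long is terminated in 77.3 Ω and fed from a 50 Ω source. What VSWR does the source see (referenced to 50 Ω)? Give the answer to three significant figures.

βl = 2π × 0.119 = 42.8°
tan(βl) = 0.927
Z_in = Z_0·(Z_L + jZ_0·tanβl)/(Z_0 + jZ_L·tanβl) = 118 + j85.5 Ω
Γ_s = (Z_in − Z_s)/(Z_in + Z_s) = (67.6 + j85.5)/(168 + j85.5), |Γ_s| = 0.579
VSWR = (1 + |Γ_s|)/(1 − |Γ_s|)

VSWR ≈ 3.75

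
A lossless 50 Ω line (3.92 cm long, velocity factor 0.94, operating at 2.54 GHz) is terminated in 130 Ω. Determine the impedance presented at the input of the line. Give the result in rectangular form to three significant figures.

λ = v/f = 0.94·c / 2.54 GHz = 0.111 m
βl = 2π·l/λ = 2π × 0.353 = 127°
tan(βl) = tan(127°) = -1.32
Z_in = Z_0·(Z_L + jZ_0·tanβl)/(Z_0 + jZ_L·tanβl)
     = 50·(130 − j66.1)/(50 − j172)

Z_in ≈ 27.9 + j29.7 Ω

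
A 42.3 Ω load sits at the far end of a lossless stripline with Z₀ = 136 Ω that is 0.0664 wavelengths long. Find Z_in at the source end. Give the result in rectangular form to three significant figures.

Z_in ≈ 49.7 + j53.4 Ω

βl = 2π × 0.0664 = 23.9°
tan(βl) = tan(23.9°) = 0.443
Z_in = Z_0·(Z_L + jZ_0·tanβl)/(Z_0 + jZ_L·tanβl)
     = 136·(42.3 + j60.3)/(136 + j18.7)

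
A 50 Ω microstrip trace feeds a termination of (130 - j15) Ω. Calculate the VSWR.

Γ = (Z_L − Z_0)/(Z_L + Z_0) = (80 − j15)/(180 − j15)
|Γ| = 81.4/181 = 0.451
VSWR = (1 + |Γ|)/(1 − |Γ|) = 1.45/0.549

VSWR ≈ 2.64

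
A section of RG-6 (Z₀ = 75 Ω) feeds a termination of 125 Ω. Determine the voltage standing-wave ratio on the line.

VSWR ≈ 1.67

For a purely resistive load, VSWR = R_L/Z_0 or Z_0/R_L (whichever > 1) = 125/75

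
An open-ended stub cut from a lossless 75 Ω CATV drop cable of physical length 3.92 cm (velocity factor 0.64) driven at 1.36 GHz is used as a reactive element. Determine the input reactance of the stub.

λ = v/f = 0.64·c / 1.36 GHz = 0.141 m
βl = 2π·l/λ = 2π × 0.278 = 100°
tan(βl) = -5.69
For an open-ended stub, Z_in = −jZ_0·cot(βl) = −jZ_0/tan(βl)

X_in ≈ 13.2 Ω (inductive)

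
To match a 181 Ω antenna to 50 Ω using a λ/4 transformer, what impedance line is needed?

Z_qwt ≈ 95.1 Ω

Z_qwt = √(Z_0·R_L) = √(50 × 181) = √9050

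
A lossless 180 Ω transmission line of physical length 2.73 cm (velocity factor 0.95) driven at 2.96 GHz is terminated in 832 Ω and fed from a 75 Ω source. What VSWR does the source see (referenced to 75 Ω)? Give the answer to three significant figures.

λ = v/f = 0.95·c / 2.96 GHz = 0.0963 m
βl = 2π·l/λ = 2π × 0.284 = 102°
tan(βl) = -4.68
Z_in = Z_0·(Z_L + jZ_0·tanβl)/(Z_0 + jZ_L·tanβl) = 40.6 + j36.6 Ω
Γ_s = (Z_in − Z_s)/(Z_in + Z_s) = (-34.4 + j36.6)/(116 + j36.6), |Γ_s| = 0.414
VSWR = (1 + |Γ_s|)/(1 − |Γ_s|)

VSWR ≈ 2.41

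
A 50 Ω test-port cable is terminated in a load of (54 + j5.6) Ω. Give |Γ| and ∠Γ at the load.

Γ = (Z_L − Z_0)/(Z_L + Z_0) = (4 + j5.6)/(104 + j5.6)
|Γ| = 6.88/104 = 0.0661

Γ ≈ 0.0661 ∠ 51.4°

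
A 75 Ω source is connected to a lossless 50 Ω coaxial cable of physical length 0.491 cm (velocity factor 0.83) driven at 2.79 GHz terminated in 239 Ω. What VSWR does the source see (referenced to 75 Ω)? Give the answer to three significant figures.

λ = v/f = 0.83·c / 2.79 GHz = 0.0892 m
βl = 2π·l/λ = 2π × 0.055 = 19.8°
tan(βl) = 0.36
Z_in = Z_0·(Z_L + jZ_0·tanβl)/(Z_0 + jZ_L·tanβl) = 68.1 − j99.3 Ω
Γ_s = (Z_in − Z_s)/(Z_in + Z_s) = (-6.88 − j99.3)/(143 − j99.3), |Γ_s| = 0.571
VSWR = (1 + |Γ_s|)/(1 − |Γ_s|)

VSWR ≈ 3.66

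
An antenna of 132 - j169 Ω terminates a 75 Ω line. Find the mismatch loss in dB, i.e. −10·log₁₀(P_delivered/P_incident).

Γ = (57 − j169)/(207 − j169), |Γ| = 0.667
|Γ|² = 0.445, so P_del/P_inc = 1 − |Γ|² = 0.555
ML = −10·log₁₀(1 − |Γ|²)

mismatch loss ≈ 2.56 dB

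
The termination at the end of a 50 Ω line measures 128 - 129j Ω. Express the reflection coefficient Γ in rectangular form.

Γ = (Z_L − Z_0)/(Z_L + Z_0) = (78 − j129)/(178 − j129)

Γ ≈ 0.632 − j0.267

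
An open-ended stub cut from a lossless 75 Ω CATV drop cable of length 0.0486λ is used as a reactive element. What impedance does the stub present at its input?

Z_in ≈ −j238 Ω

βl = 2π × 0.0486 = 17.5°
tan(βl) = 0.315
For an open-ended stub, Z_in = −jZ_0·cot(βl) = −jZ_0/tan(βl)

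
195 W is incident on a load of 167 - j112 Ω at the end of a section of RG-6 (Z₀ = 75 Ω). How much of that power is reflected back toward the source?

P_reflected ≈ 57.6 W

|Γ| = |(92 − j112)/(242 − j112)| = 0.544
|Γ|² = 0.295
P_refl = |Γ|²·P_inc = 57.6 W, P_del = (1 − |Γ|²)·P_inc = 137 W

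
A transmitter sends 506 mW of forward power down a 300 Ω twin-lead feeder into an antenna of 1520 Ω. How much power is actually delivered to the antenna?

Γ = (1520 − 300)/(1520 + 300) = 0.67
|Γ|² = 0.449
P_refl = |Γ|²·P_inc = 227 mW, P_del = (1 − |Γ|²)·P_inc = 279 mW

P_delivered ≈ 279 mW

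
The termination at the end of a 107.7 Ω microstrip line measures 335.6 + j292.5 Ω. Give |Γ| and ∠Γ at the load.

Γ = (Z_L − Z_0)/(Z_L + Z_0) = (227.9 + j292.5)/(443.3 + j292.5)
|Γ| = 371/531 = 0.698

Γ ≈ 0.698 ∠ 18.7°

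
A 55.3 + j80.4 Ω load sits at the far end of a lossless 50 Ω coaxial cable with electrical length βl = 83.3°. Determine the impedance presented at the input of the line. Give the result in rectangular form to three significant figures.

tan(βl) = tan(83.3°) = 8.51
Z_in = Z_0·(Z_L + jZ_0·tanβl)/(Z_0 + jZ_L·tanβl)
     = 50·(55.3 + j506)/(-634 + j471)

Z_in ≈ 16.3 − j27.8 Ω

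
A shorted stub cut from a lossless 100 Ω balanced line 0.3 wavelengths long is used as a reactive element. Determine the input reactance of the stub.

βl = 2π × 0.3 = 108°
tan(βl) = -3.08
For a shorted stub, Z_in = jZ_0·tan(βl)

X_in ≈ -308 Ω (capacitive)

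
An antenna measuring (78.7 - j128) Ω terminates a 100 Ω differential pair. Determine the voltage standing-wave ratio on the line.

VSWR ≈ 3.88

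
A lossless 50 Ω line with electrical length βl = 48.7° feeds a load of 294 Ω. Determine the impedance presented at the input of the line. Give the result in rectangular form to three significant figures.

Z_in ≈ 14.7 − j41.7 Ω

tan(βl) = tan(48.7°) = 1.14
Z_in = Z_0·(Z_L + jZ_0·tanβl)/(Z_0 + jZ_L·tanβl)
     = 50·(294 + j56.9)/(50 + j335)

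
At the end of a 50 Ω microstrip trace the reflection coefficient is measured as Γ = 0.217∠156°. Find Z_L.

Z_L ≈ 33 + j6.11 Ω

Z_L = Z_0·(1 + Γ)/(1 − Γ) = 50·(0.802 + j0.0883)/(1.2 − j0.0883)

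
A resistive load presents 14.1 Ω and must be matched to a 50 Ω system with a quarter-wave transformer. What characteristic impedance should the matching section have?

Z_qwt ≈ 26.6 Ω

Z_qwt = √(Z_0·R_L) = √(50 × 14.1) = √705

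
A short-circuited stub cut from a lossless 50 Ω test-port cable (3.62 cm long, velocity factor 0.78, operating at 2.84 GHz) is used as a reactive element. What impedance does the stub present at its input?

Z_in ≈ −j20 Ω

λ = v/f = 0.78·c / 2.84 GHz = 0.0824 m
βl = 2π·l/λ = 2π × 0.439 = 158°
tan(βl) = -0.401
For a short-circuited stub, Z_in = jZ_0·tan(βl)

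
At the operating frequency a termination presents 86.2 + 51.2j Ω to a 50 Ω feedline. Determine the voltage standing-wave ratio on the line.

VSWR ≈ 2.51

Γ = (Z_L − Z_0)/(Z_L + Z_0) = (36.2 + j51.2)/(136.2 + j51.2)
|Γ| = 62.7/146 = 0.431
VSWR = (1 + |Γ|)/(1 − |Γ|) = 1.43/0.569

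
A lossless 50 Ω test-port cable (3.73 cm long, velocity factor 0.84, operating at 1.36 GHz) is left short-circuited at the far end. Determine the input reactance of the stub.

λ = v/f = 0.84·c / 1.36 GHz = 0.185 m
βl = 2π·l/λ = 2π × 0.201 = 72.5°
tan(βl) = 3.17
For a short-circuited stub, Z_in = jZ_0·tan(βl)

X_in ≈ 158 Ω (inductive)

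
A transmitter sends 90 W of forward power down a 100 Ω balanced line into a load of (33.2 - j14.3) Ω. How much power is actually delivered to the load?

P_delivered ≈ 66.6 W

|Γ| = |(-66.8 − j14.3)/(133.2 − j14.3)| = 0.51
|Γ|² = 0.26
P_refl = |Γ|²·P_inc = 23.4 W, P_del = (1 − |Γ|²)·P_inc = 66.6 W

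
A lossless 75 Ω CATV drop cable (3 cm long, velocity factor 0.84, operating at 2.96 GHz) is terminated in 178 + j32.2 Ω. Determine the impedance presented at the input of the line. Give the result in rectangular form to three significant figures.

Z_in ≈ 39.6 + j36.6 Ω

λ = v/f = 0.84·c / 2.96 GHz = 0.0851 m
βl = 2π·l/λ = 2π × 0.352 = 127°
tan(βl) = tan(127°) = -1.33
Z_in = Z_0·(Z_L + jZ_0·tanβl)/(Z_0 + jZ_L·tanβl)
     = 75·(178 − j67.8)/(118 − j237)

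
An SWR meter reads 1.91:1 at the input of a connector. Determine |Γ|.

|Γ| ≈ 0.313

|Γ| = (S − 1)/(S + 1) = (1.91 − 1)/(1.91 + 1) = 0.91/2.91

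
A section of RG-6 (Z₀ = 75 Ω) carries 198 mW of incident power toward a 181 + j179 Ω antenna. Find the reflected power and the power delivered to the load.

P_reflected ≈ 87.8 mW; P_delivered ≈ 110 mW

|Γ| = |(106 + j179)/(256 + j179)| = 0.666
|Γ|² = 0.444
P_refl = |Γ|²·P_inc = 87.8 mW, P_del = (1 − |Γ|²)·P_inc = 110 mW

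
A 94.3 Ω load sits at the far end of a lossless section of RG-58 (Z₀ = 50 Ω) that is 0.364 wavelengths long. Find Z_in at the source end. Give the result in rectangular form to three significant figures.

βl = 2π × 0.364 = 131°
tan(βl) = tan(131°) = -1.15
Z_in = Z_0·(Z_L + jZ_0·tanβl)/(Z_0 + jZ_L·tanβl)
     = 50·(94.3 − j57.4)/(50 − j108)

Z_in ≈ 38.4 + j25.8 Ω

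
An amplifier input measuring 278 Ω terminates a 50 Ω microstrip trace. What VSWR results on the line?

Γ = (278 − 50)/(278 + 50) = 0.695
VSWR = (1 + 0.695)/(1 − 0.695)

VSWR ≈ 5.56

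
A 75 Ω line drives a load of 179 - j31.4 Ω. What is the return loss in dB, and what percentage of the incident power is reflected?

RL ≈ 7.44 dB; 18% of incident power reflected

Γ = (104 − j31.4)/(254 − j31.4), |Γ| = 0.424
RL = −20·log₁₀(0.424) = 7.44 dB
P_refl/P_inc = |Γ|² = 0.18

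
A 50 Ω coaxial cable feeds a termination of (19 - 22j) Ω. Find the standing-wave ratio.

Γ = (Z_L − Z_0)/(Z_L + Z_0) = (-31 − j22)/(69 − j22)
|Γ| = 38/72.4 = 0.525
VSWR = (1 + |Γ|)/(1 − |Γ|) = 1.52/0.475

VSWR ≈ 3.21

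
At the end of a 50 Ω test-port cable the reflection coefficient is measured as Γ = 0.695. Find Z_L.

Z_L ≈ 278 Ω

Z_L = Z_0·(1 + Γ)/(1 − Γ) = 50·(1.69)/(0.305)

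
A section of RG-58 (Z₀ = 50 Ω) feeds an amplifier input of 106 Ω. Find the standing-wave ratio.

VSWR ≈ 2.12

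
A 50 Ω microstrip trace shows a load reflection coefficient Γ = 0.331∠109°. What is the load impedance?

Z_L = Z_0·(1 + Γ)/(1 − Γ) = 50·(0.892 + j0.313)/(1.11 − j0.313)

Z_L ≈ 33.6 + j23.6 Ω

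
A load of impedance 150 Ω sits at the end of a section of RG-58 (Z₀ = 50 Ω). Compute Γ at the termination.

Γ = (Z_L − Z_0)/(Z_L + Z_0) = (150 − 50)/(150 + 50) = 100/200

Γ = 0.5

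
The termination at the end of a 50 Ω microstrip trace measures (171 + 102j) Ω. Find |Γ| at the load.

Γ = (Z_L − Z_0)/(Z_L + Z_0) = (121 + j102)/(221 + j102)
|Γ| = 158/243

|Γ| ≈ 0.65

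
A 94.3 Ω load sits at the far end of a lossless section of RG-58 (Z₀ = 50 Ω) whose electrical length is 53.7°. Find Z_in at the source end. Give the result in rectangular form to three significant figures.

tan(βl) = tan(53.7°) = 1.36
Z_in = Z_0·(Z_L + jZ_0·tanβl)/(Z_0 + jZ_L·tanβl)
     = 50·(94.3 + j68.1)/(50 + j128)

Z_in ≈ 35.4 − j22.9 Ω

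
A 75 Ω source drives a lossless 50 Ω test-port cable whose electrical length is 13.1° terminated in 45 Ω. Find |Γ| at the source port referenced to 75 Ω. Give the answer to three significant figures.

tan(βl) = 0.233
Z_in = Z_0·(Z_L + jZ_0·tanβl)/(Z_0 + jZ_L·tanβl) = 45.4 + j2.12 Ω
Γ_s = (Z_in − Z_s)/(Z_in + Z_s) = (-29.6 + j2.12)/(120 + j2.12), |Γ_s| = 0.246

|Γ| ≈ 0.246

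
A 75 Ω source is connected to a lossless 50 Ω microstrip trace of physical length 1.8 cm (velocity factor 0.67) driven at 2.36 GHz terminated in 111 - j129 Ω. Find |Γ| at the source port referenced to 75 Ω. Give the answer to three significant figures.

|Γ| ≈ 0.783

λ = v/f = 0.67·c / 2.36 GHz = 0.0852 m
βl = 2π·l/λ = 2π × 0.211 = 76.1°
tan(βl) = 4.04
Z_in = Z_0·(Z_L + jZ_0·tanβl)/(Z_0 + jZ_L·tanβl) = 9.12 − j0.778 Ω
Γ_s = (Z_in − Z_s)/(Z_in + Z_s) = (-65.9 − j0.778)/(84.1 − j0.778), |Γ_s| = 0.783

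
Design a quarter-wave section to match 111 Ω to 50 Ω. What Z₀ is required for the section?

Z_qwt = √(Z_0·R_L) = √(50 × 111) = √5550

Z_qwt ≈ 74.5 Ω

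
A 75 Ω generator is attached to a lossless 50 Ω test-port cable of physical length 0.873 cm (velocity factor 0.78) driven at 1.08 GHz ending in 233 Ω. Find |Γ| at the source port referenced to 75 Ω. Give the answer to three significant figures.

λ = v/f = 0.78·c / 1.08 GHz = 0.217 m
βl = 2π·l/λ = 2π × 0.0403 = 14.5°
tan(βl) = 0.259
Z_in = Z_0·(Z_L + jZ_0·tanβl)/(Z_0 + jZ_L·tanβl) = 101 − j109 Ω
Γ_s = (Z_in − Z_s)/(Z_in + Z_s) = (26.3 − j109)/(176 − j109), |Γ_s| = 0.542

|Γ| ≈ 0.542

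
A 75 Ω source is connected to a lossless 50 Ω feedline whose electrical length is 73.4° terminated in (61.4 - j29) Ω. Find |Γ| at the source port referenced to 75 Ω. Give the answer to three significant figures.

|Γ| ≈ 0.441

tan(βl) = 3.35
Z_in = Z_0·(Z_L + jZ_0·tanβl)/(Z_0 + jZ_L·tanβl) = 29.3 + j6.07 Ω
Γ_s = (Z_in − Z_s)/(Z_in + Z_s) = (-45.7 + j6.07)/(104 + j6.07), |Γ_s| = 0.441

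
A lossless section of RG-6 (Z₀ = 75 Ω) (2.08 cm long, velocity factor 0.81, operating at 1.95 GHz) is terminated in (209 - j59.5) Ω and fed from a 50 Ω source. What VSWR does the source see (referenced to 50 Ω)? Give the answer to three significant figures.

λ = v/f = 0.81·c / 1.95 GHz = 0.125 m
βl = 2π·l/λ = 2π × 0.167 = 60.1°
tan(βl) = 1.74
Z_in = Z_0·(Z_L + jZ_0·tanβl)/(Z_0 + jZ_L·tanβl) = 28.9 − j29 Ω
Γ_s = (Z_in − Z_s)/(Z_in + Z_s) = (-21.1 − j29)/(78.9 − j29), |Γ_s| = 0.427
VSWR = (1 + |Γ_s|)/(1 − |Γ_s|)

VSWR ≈ 2.49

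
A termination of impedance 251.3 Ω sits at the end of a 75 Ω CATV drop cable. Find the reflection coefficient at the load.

Γ = 0.54

Γ = (Z_L − Z_0)/(Z_L + Z_0) = (251.3 − 75)/(251.3 + 75) = 176.3/326.3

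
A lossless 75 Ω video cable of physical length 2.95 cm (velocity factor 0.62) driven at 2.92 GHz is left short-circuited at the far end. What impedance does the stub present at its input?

λ = v/f = 0.62·c / 2.92 GHz = 0.0637 m
βl = 2π·l/λ = 2π × 0.463 = 167°
tan(βl) = -0.236
For a short-circuited stub, Z_in = jZ_0·tan(βl)

Z_in ≈ −j17.7 Ω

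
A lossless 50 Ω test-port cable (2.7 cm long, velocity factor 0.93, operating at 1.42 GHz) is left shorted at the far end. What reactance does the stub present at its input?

λ = v/f = 0.93·c / 1.42 GHz = 0.196 m
βl = 2π·l/λ = 2π × 0.137 = 49.5°
tan(βl) = 1.17
For a shorted stub, Z_in = jZ_0·tan(βl)

X_in ≈ 58.5 Ω (inductive)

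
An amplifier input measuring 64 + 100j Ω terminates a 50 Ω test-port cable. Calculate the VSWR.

VSWR ≈ 4.99

Γ = (Z_L − Z_0)/(Z_L + Z_0) = (14 + j100)/(114 + j100)
|Γ| = 101/152 = 0.666
VSWR = (1 + |Γ|)/(1 − |Γ|) = 1.67/0.334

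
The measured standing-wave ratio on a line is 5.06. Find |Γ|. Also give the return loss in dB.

|Γ| = (S − 1)/(S + 1) = (5.06 − 1)/(5.06 + 1) = 4.06/6.06
RL = −20·log₁₀|Γ| = −20·log₁₀(0.67)

|Γ| ≈ 0.67; return loss ≈ 3.48 dB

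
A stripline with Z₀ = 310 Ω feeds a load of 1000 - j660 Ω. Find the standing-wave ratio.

Γ = (Z_L − Z_0)/(Z_L + Z_0) = (690 − j660)/(1310 − j660)
|Γ| = 955/1470 = 0.651
VSWR = (1 + |Γ|)/(1 − |Γ|) = 1.65/0.349

VSWR ≈ 4.73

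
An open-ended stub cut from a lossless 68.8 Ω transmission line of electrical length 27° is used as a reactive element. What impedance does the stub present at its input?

tan(βl) = 0.51
For an open-ended stub, Z_in = −jZ_0·cot(βl) = −jZ_0/tan(βl)

Z_in ≈ −j135 Ω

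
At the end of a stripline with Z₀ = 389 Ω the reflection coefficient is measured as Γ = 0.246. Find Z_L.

Z_L = Z_0·(1 + Γ)/(1 − Γ) = 389·(1.25)/(0.754)

Z_L ≈ 643 Ω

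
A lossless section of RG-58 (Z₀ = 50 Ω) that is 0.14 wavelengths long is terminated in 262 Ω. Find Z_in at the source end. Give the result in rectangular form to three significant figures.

Z_in ≈ 15.7 − j38.9 Ω

βl = 2π × 0.14 = 50.4°
tan(βl) = tan(50.4°) = 1.21
Z_in = Z_0·(Z_L + jZ_0·tanβl)/(Z_0 + jZ_L·tanβl)
     = 50·(262 + j60.4)/(50 + j317)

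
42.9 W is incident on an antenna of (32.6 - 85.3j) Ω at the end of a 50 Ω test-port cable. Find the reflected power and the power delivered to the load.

|Γ| = |(-17.4 − j85.3)/(82.6 − j85.3)| = 0.733
|Γ|² = 0.538
P_refl = |Γ|²·P_inc = 23.1 W, P_del = (1 − |Γ|²)·P_inc = 19.8 W

P_reflected ≈ 23.1 W; P_delivered ≈ 19.8 W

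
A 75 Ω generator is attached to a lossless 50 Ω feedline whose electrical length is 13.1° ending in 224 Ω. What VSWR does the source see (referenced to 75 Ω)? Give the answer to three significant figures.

VSWR ≈ 3.19

tan(βl) = 0.233
Z_in = Z_0·(Z_L + jZ_0·tanβl)/(Z_0 + jZ_L·tanβl) = 113 − j106 Ω
Γ_s = (Z_in − Z_s)/(Z_in + Z_s) = (38.2 − j106)/(188 − j106), |Γ_s| = 0.523
VSWR = (1 + |Γ_s|)/(1 − |Γ_s|)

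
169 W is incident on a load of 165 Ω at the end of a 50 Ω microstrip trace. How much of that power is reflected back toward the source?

Γ = (165 − 50)/(165 + 50) = 0.535
|Γ|² = 0.286
P_refl = |Γ|²·P_inc = 48.4 W, P_del = (1 − |Γ|²)·P_inc = 121 W

P_reflected ≈ 48.4 W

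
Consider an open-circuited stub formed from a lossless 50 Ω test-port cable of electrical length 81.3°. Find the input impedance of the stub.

tan(βl) = 6.54
For an open-circuited stub, Z_in = −jZ_0·cot(βl) = −jZ_0/tan(βl)

Z_in ≈ −j7.65 Ω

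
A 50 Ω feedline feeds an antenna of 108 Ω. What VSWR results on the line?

For a purely resistive load, VSWR = R_L/Z_0 or Z_0/R_L (whichever > 1) = 108/50

VSWR ≈ 2.16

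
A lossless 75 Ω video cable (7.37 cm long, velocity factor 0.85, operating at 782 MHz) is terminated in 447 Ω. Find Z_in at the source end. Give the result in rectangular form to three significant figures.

λ = v/f = 0.85·c / 782 MHz = 0.326 m
βl = 2π·l/λ = 2π × 0.226 = 81.4°
tan(βl) = tan(81.4°) = 6.58
Z_in = Z_0·(Z_L + jZ_0·tanβl)/(Z_0 + jZ_L·tanβl)
     = 75·(447 + j494)/(75 + j2940)

Z_in ≈ 12.9 − j11.1 Ω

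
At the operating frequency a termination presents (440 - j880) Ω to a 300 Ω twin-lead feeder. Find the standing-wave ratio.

Γ = (Z_L − Z_0)/(Z_L + Z_0) = (140 − j880)/(740 − j880)
|Γ| = 891/1150 = 0.775
VSWR = (1 + |Γ|)/(1 − |Γ|) = 1.77/0.225

VSWR ≈ 7.89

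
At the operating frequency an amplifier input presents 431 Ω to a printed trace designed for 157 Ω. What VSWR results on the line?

VSWR ≈ 2.75

Γ = (431 − 157)/(431 + 157) = 0.466
VSWR = (1 + 0.466)/(1 − 0.466)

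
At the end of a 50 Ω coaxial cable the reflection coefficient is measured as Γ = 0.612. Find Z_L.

Z_L = Z_0·(1 + Γ)/(1 − Γ) = 50·(1.61)/(0.388)

Z_L ≈ 208 Ω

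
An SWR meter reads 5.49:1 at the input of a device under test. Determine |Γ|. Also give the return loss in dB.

|Γ| ≈ 0.692; return loss ≈ 3.2 dB

|Γ| = (S − 1)/(S + 1) = (5.49 − 1)/(5.49 + 1) = 4.49/6.49
RL = −20·log₁₀|Γ| = −20·log₁₀(0.692)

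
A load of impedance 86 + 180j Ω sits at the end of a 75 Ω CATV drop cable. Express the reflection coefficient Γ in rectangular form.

Γ ≈ 0.586 + j0.463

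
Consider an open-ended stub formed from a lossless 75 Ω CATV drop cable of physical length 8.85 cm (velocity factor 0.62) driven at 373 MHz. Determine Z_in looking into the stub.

Z_in ≈ −j36.8 Ω

λ = v/f = 0.62·c / 373 MHz = 0.499 m
βl = 2π·l/λ = 2π × 0.177 = 63.9°
tan(βl) = 2.04
For an open-ended stub, Z_in = −jZ_0·cot(βl) = −jZ_0/tan(βl)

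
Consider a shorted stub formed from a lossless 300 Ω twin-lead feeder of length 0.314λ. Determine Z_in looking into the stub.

βl = 2π × 0.314 = 113°
tan(βl) = -2.35
For a shorted stub, Z_in = jZ_0·tan(βl)

Z_in ≈ −j705 Ω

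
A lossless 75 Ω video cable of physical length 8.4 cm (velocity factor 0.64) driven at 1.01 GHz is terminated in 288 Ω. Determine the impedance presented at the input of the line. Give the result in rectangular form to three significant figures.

λ = v/f = 0.64·c / 1.01 GHz = 0.19 m
βl = 2π·l/λ = 2π × 0.442 = 159°
tan(βl) = tan(159°) = -0.382
Z_in = Z_0·(Z_L + jZ_0·tanβl)/(Z_0 + jZ_L·tanβl)
     = 75·(288 − j28.7)/(75 − j110)

Z_in ≈ 105 + j125 Ω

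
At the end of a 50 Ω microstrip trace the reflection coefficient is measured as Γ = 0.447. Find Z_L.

Z_L = Z_0·(1 + Γ)/(1 − Γ) = 50·(1.45)/(0.553)

Z_L ≈ 131 Ω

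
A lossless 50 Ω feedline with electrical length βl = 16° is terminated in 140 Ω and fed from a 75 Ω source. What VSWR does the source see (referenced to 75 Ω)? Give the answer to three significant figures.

VSWR ≈ 2.08

tan(βl) = 0.287
Z_in = Z_0·(Z_L + jZ_0·tanβl)/(Z_0 + jZ_L·tanβl) = 92.1 − j59.6 Ω
Γ_s = (Z_in − Z_s)/(Z_in + Z_s) = (17.1 − j59.6)/(167 − j59.6), |Γ_s| = 0.35
VSWR = (1 + |Γ_s|)/(1 − |Γ_s|)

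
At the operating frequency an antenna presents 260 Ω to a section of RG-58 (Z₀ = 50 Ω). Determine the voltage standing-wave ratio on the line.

Γ = (260 − 50)/(260 + 50) = 0.677
VSWR = (1 + 0.677)/(1 − 0.677)

VSWR ≈ 5.2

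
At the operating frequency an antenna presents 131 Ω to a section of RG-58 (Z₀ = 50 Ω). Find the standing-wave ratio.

VSWR ≈ 2.62

For a purely resistive load, VSWR = R_L/Z_0 or Z_0/R_L (whichever > 1) = 131/50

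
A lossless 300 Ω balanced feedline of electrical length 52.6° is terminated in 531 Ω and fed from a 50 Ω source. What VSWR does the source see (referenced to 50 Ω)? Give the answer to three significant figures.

VSWR ≈ 6.11

tan(βl) = 1.31
Z_in = Z_0·(Z_L + jZ_0·tanβl)/(Z_0 + jZ_L·tanβl) = 226 − j132 Ω
Γ_s = (Z_in − Z_s)/(Z_in + Z_s) = (176 − j132)/(276 − j132), |Γ_s| = 0.719
VSWR = (1 + |Γ_s|)/(1 − |Γ_s|)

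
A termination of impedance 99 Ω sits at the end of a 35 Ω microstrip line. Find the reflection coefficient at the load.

Γ = 0.478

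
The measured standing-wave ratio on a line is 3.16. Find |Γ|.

|Γ| = (S − 1)/(S + 1) = (3.16 − 1)/(3.16 + 1) = 2.16/4.16

|Γ| ≈ 0.519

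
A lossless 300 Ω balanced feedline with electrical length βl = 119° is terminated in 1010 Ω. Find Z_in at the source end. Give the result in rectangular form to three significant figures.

tan(βl) = tan(119°) = -1.8
Z_in = Z_0·(Z_L + jZ_0·tanβl)/(Z_0 + jZ_L·tanβl)
     = 300·(1010 − j541)/(300 − j1820)

Z_in ≈ 113 + j148 Ω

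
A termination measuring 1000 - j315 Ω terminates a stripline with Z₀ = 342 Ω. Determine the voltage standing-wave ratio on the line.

VSWR ≈ 3.25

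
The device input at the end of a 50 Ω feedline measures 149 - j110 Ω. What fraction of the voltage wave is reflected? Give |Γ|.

|Γ| ≈ 0.651

Γ = (Z_L − Z_0)/(Z_L + Z_0) = (99 − j110)/(199 − j110)
|Γ| = 148/227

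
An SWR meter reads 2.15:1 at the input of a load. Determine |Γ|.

|Γ| ≈ 0.365

|Γ| = (S − 1)/(S + 1) = (2.15 − 1)/(2.15 + 1) = 1.15/3.15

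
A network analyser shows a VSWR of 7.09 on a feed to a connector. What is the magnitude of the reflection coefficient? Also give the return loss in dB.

|Γ| ≈ 0.753; return loss ≈ 2.47 dB

|Γ| = (S − 1)/(S + 1) = (7.09 − 1)/(7.09 + 1) = 6.09/8.09
RL = −20·log₁₀|Γ| = −20·log₁₀(0.753)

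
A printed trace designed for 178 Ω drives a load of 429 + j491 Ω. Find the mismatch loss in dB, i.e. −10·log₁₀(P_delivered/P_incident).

mismatch loss ≈ 3 dB

Γ = (251 + j491)/(607 + j491), |Γ| = 0.706
|Γ|² = 0.499, so P_del/P_inc = 1 − |Γ|² = 0.501
ML = −10·log₁₀(1 − |Γ|²)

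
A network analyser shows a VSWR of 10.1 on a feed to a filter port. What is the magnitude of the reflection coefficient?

|Γ| ≈ 0.82

|Γ| = (S − 1)/(S + 1) = (10.1 − 1)/(10.1 + 1) = 9.1/11.1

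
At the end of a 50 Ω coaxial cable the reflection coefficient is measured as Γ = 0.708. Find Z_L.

Z_L ≈ 292 Ω

Z_L = Z_0·(1 + Γ)/(1 − Γ) = 50·(1.71)/(0.292)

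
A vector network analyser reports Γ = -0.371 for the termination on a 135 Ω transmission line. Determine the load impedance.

Z_L = Z_0·(1 + Γ)/(1 − Γ) = 135·(0.629)/(1.37)

Z_L ≈ 61.9 Ω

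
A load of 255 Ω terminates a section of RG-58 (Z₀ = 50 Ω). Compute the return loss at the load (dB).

Γ = (255 − 50)/(255 + 50) = 0.672
RL = −20·log₁₀|Γ| = −20·log₁₀(0.672)

RL ≈ 3.45 dB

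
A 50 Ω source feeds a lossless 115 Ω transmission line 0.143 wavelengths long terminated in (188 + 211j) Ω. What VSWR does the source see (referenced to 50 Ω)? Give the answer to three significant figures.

VSWR ≈ 7.14

βl = 2π × 0.143 = 51.5°
tan(βl) = 1.26
Z_in = Z_0·(Z_L + jZ_0·tanβl)/(Z_0 + jZ_L·tanβl) = 81.9 − j144 Ω
Γ_s = (Z_in − Z_s)/(Z_in + Z_s) = (31.9 − j144)/(132 − j144), |Γ_s| = 0.754
VSWR = (1 + |Γ_s|)/(1 − |Γ_s|)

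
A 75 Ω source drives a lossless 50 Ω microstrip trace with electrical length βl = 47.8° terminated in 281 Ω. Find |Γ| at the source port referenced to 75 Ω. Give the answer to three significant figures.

|Γ| ≈ 0.728

tan(βl) = 1.1
Z_in = Z_0·(Z_L + jZ_0·tanβl)/(Z_0 + jZ_L·tanβl) = 15.8 − j42.8 Ω
Γ_s = (Z_in − Z_s)/(Z_in + Z_s) = (-59.2 − j42.8)/(90.8 − j42.8), |Γ_s| = 0.728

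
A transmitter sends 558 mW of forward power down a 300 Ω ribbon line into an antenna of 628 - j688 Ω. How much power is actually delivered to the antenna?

|Γ| = |(328 − j688)/(928 − j688)| = 0.66
|Γ|² = 0.435
P_refl = |Γ|²·P_inc = 243 mW, P_del = (1 − |Γ|²)·P_inc = 315 mW

P_delivered ≈ 315 mW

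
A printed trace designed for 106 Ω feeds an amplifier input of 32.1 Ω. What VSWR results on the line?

Γ = (32.1 − 106)/(32.1 + 106) = -0.535
VSWR = (1 + 0.535)/(1 − 0.535)

VSWR ≈ 3.3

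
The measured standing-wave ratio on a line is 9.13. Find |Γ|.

|Γ| ≈ 0.803

|Γ| = (S − 1)/(S + 1) = (9.13 − 1)/(9.13 + 1) = 8.13/10.1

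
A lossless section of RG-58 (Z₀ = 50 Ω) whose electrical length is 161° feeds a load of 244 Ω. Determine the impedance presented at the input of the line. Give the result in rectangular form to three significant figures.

Z_in ≈ 71.4 + j103 Ω

tan(βl) = tan(161°) = -0.344
Z_in = Z_0·(Z_L + jZ_0·tanβl)/(Z_0 + jZ_L·tanβl)
     = 50·(244 − j17.2)/(50 − j84)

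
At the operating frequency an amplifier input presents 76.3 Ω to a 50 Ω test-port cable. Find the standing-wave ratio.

Γ = (76.3 − 50)/(76.3 + 50) = 0.208
VSWR = (1 + 0.208)/(1 − 0.208)

VSWR ≈ 1.53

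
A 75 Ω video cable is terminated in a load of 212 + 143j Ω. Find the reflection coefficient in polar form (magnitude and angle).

Γ = (Z_L − Z_0)/(Z_L + Z_0) = (137 + j143)/(287 + j143)
|Γ| = 198/321 = 0.618

Γ ≈ 0.618 ∠ 19.7°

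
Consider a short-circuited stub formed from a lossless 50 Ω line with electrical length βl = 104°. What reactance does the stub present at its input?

tan(βl) = -4.01
For a short-circuited stub, Z_in = jZ_0·tan(βl)

X_in ≈ -201 Ω (capacitive)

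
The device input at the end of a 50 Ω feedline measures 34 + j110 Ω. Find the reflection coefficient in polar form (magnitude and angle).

Γ = (Z_L − Z_0)/(Z_L + Z_0) = (-16 + j110)/(84 + j110)
|Γ| = 111/138 = 0.803

Γ ≈ 0.803 ∠ 45.6°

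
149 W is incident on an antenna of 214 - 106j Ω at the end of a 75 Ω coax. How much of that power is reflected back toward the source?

P_reflected ≈ 48 W

|Γ| = |(139 − j106)/(289 − j106)| = 0.568
|Γ|² = 0.322
P_refl = |Γ|²·P_inc = 48 W, P_del = (1 − |Γ|²)·P_inc = 101 W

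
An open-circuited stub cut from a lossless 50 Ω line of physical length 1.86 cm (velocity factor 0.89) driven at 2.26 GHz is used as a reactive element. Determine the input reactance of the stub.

λ = v/f = 0.89·c / 2.26 GHz = 0.118 m
βl = 2π·l/λ = 2π × 0.157 = 56.7°
tan(βl) = 1.52
For an open-circuited stub, Z_in = −jZ_0·cot(βl) = −jZ_0/tan(βl)

X_in ≈ -32.9 Ω (capacitive)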